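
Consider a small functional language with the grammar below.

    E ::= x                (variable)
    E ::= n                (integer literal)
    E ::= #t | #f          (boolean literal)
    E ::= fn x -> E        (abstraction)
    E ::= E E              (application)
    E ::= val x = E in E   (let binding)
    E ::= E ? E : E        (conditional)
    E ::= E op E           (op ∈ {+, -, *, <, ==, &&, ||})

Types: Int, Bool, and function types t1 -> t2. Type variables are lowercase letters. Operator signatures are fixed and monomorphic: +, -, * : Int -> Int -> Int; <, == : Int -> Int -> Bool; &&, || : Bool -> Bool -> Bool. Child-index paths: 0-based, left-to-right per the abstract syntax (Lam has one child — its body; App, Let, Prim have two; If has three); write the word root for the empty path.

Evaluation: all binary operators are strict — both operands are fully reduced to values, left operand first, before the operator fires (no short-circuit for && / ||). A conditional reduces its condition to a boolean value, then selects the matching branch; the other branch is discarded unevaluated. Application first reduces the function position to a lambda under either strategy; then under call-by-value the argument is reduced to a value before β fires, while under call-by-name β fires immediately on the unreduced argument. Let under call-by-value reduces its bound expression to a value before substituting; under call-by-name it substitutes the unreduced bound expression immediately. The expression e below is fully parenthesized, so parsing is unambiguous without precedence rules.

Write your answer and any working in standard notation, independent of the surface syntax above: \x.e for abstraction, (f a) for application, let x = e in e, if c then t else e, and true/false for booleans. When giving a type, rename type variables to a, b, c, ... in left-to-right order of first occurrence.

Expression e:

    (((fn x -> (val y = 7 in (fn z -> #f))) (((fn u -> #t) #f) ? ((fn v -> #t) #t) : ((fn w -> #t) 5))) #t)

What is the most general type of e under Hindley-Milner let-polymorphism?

Answer: Bool

Derivation:
let y : Int
\z._ : b -> Bool
\x._ : a -> b -> Bool
\u._ : c -> Bool
  unify c -> Bool ~ Bool -> d
  unify c ~ Bool
  unify Bool ~ d
_ _ : Bool
  unify Bool ~ Bool
\v._ : e -> Bool
  unify e -> Bool ~ Bool -> f
  unify e ~ Bool
  unify Bool ~ f
_ _ : Bool
\w._ : g -> Bool
  unify g -> Bool ~ Int -> h
  unify g ~ Int
  unify Bool ~ h
_ _ : Bool
  unify Bool ~ Bool
  unify a -> b -> Bool ~ Bool -> i
  unify a ~ Bool
  unify b -> Bool ~ i
_ _ : b -> Bool
  unify b -> Bool ~ Bool -> j
  unify b ~ Bool
  unify Bool ~ j
_ _ : Bool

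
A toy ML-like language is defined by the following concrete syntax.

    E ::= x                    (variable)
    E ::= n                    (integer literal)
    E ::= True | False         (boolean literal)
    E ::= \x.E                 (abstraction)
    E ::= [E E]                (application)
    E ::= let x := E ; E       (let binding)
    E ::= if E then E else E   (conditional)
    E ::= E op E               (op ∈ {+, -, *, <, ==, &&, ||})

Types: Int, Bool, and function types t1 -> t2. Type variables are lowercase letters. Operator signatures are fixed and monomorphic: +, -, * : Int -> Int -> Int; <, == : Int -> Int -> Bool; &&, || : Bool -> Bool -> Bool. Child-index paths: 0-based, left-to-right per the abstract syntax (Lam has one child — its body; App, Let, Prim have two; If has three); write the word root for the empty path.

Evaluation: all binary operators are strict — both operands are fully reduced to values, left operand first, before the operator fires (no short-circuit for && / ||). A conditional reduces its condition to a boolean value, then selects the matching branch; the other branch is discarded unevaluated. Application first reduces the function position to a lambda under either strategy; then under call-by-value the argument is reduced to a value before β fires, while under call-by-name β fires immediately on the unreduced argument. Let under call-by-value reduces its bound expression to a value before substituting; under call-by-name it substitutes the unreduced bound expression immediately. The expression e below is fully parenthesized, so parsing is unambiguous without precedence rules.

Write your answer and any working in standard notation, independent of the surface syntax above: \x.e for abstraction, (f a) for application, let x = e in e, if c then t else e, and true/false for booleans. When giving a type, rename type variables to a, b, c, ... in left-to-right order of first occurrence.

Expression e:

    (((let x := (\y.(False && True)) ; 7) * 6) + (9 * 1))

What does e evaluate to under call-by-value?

Answer: 51

Derivation:
step 0: (((let x = (\y.(false && true)) in 7) * 6) + (9 * 1))
step 1: [let@0.0] ((7 * 6) + (9 * 1))
step 2: [delta@0] (42 + (9 * 1))
step 3: [delta@1] (42 + 9)
step 4: [delta@root] 51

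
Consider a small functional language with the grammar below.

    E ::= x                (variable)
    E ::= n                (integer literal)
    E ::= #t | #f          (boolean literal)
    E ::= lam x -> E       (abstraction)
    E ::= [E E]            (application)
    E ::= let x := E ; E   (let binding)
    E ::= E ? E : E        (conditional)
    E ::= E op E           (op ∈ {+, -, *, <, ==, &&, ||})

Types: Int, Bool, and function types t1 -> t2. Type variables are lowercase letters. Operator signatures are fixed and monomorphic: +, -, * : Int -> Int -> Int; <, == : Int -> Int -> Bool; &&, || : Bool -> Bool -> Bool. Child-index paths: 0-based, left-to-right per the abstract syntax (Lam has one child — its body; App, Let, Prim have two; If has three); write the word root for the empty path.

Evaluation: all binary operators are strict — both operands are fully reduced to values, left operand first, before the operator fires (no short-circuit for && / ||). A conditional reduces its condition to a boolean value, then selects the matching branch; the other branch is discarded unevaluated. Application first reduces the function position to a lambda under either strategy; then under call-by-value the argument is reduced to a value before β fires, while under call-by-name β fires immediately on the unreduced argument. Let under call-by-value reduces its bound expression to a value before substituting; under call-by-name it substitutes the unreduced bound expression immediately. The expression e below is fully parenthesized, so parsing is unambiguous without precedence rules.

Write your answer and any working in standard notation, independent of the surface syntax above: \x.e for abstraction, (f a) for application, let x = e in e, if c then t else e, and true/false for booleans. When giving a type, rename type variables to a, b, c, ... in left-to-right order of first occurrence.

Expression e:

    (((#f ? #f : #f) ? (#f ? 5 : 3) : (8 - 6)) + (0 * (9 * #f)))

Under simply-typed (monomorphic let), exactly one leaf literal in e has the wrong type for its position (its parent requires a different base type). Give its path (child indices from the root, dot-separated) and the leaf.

Trace:
  unify Bool ~ Bool
  unify Bool ~ Bool
  unify Bool ~ Bool
  unify Bool ~ Bool
  unify Int ~ Int
  unify Int ~ Int
  unify Int ~ Int
  unify Int ~ Int
  unify Int ~ Int
  unify Int ~ Int
  unify Int ~ Int
  unify Bool ~ Int
  FAIL: mismatch Bool ~ Int

Answer: 1.1.1 : false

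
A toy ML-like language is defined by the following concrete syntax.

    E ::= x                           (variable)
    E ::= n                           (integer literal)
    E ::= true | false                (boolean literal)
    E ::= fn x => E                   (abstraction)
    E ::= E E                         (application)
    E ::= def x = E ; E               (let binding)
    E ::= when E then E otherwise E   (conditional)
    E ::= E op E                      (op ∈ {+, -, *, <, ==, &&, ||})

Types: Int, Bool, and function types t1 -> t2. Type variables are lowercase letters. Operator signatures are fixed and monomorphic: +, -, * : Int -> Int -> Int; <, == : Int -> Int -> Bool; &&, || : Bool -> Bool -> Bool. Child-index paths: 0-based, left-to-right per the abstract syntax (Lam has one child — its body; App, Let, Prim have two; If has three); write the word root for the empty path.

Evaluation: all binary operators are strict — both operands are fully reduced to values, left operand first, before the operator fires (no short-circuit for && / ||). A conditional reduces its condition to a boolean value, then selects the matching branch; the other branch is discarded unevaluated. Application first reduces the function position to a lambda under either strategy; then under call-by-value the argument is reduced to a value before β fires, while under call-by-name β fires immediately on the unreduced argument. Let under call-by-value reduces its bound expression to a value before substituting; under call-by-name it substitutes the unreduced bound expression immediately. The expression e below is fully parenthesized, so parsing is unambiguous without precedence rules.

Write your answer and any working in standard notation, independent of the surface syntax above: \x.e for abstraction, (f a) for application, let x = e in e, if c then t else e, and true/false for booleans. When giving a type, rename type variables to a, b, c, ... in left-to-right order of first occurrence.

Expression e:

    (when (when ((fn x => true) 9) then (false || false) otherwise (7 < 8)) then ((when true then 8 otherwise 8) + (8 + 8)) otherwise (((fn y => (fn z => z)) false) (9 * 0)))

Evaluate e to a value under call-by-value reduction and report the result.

Derivation:
step 0: (if (if ((\x.true) 9) then (false || false) else (7 < 8)) then ((if true then 8 else 8) + (8 + 8)) else (((\y.(\z.z)) false) (9 * 0)))
step 1: [beta@0.0] (if (if true then (false || false) else (7 < 8)) then ((if true then 8 else 8) + (8 + 8)) else (((\y.(\z.z)) false) (9 * 0)))
step 2: [if@0] (if (false || false) then ((if true then 8 else 8) + (8 + 8)) else (((\y.(\z.z)) false) (9 * 0)))
step 3: [delta@0] (if false then ((if true then 8 else 8) + (8 + 8)) else (((\y.(\z.z)) false) (9 * 0)))
step 4: [if@root] (((\y.(\z.z)) false) (9 * 0))
step 5: [beta@0] ((\z.z) (9 * 0))
step 6: [delta@1] ((\z.z) 0)
step 7: [beta@root] 0

Answer: 0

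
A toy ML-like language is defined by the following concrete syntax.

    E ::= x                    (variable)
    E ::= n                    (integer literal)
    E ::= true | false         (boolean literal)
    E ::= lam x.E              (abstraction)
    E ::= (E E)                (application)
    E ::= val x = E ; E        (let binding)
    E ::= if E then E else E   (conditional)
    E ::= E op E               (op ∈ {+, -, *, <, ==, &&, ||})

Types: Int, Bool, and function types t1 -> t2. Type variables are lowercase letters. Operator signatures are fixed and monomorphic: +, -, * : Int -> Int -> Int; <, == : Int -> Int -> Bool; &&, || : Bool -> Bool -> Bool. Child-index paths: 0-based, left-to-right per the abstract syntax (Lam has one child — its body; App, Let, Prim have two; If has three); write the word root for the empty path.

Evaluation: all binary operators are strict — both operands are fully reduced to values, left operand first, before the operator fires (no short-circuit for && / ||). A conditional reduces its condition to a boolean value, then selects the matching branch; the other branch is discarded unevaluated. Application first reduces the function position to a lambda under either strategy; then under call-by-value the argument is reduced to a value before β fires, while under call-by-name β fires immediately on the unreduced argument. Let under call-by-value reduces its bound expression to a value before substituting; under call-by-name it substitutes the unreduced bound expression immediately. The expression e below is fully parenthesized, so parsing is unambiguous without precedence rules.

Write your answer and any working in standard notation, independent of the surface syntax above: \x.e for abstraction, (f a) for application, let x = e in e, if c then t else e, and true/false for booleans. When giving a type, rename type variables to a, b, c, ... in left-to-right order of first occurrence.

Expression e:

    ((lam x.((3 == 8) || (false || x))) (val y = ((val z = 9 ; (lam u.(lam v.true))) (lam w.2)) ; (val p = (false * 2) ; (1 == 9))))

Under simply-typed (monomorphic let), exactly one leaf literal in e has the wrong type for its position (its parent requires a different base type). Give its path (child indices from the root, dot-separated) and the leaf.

Trace:
  unify Int ~ Int
  unify Int ~ Int
  unify Bool ~ Bool
  unify Bool ~ Bool
x : a
  unify a ~ Bool
  unify Bool ~ Bool
\x._ : Bool -> Bool
let z : Int
\v._ : c -> Bool
\u._ : b -> c -> Bool
\w._ : d -> Int
  unify b -> c -> Bool ~ (d -> Int) -> e
  unify b ~ d -> Int
  unify c -> Bool ~ e
_ _ : c -> Bool
let y : c -> Bool
  unify Bool ~ Int
  FAIL: mismatch Bool ~ Int

Answer: 1.1.0.0 : false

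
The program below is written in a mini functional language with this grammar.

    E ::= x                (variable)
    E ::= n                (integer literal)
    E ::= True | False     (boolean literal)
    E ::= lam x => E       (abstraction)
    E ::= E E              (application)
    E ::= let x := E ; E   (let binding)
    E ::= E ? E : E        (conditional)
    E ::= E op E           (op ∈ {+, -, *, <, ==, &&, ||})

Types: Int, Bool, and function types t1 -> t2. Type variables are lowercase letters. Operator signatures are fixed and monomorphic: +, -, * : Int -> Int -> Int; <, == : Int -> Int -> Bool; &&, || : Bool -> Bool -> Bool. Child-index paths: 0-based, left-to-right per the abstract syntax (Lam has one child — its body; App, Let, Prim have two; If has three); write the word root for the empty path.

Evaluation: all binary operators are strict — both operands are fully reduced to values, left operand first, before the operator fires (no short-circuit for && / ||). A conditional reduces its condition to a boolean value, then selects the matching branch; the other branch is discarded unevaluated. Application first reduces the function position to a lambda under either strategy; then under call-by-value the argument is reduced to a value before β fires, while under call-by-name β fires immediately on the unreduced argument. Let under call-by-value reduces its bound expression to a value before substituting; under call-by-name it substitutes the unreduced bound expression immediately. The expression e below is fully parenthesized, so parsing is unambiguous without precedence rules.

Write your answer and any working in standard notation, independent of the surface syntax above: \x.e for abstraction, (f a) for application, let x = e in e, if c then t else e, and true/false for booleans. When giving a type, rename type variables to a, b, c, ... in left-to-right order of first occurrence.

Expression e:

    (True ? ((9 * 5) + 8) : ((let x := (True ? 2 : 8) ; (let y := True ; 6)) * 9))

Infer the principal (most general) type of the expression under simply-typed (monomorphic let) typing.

Answer: Int

Derivation:
  unify Bool ~ Bool
  unify Int ~ Int
  unify Int ~ Int
  unify Int ~ Int
  unify Int ~ Int
  unify Bool ~ Bool
  unify Int ~ Int
let x : Int
let y : Bool
  unify Int ~ Int
  unify Int ~ Int
  unify Int ~ Int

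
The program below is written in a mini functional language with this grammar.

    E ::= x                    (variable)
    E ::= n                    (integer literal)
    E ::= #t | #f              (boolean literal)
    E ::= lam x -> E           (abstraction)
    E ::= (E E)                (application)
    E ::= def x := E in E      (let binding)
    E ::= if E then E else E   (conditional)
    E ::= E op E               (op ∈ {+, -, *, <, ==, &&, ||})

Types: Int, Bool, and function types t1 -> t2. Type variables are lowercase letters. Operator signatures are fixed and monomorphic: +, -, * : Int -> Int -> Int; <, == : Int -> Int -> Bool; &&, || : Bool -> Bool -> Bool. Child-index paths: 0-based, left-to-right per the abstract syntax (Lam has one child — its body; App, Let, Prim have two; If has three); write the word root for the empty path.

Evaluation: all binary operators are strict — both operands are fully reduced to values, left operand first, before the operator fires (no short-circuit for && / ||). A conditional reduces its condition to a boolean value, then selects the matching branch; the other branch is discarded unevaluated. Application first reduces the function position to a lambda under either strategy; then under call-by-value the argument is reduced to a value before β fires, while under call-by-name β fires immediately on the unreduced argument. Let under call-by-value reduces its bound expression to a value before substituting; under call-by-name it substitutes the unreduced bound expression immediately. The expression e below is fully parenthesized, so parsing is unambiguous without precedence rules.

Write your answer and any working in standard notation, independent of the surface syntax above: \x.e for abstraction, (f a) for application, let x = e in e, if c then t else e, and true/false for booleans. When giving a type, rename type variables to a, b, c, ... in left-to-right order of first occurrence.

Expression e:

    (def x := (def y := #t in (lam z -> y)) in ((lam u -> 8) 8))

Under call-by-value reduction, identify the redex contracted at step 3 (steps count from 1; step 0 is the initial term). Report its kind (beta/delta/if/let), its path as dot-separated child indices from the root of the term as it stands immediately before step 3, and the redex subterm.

Answer: beta at root : ((\u.8) 8)

Trace:
step 0: (let x = (let y = true in (\z.y)) in ((\u.8) 8))
step 1: [let@0] (let x = (\z.true) in ((\u.8) 8))
step 2: [let@root] ((\u.8) 8)
step 3: [beta@root] 8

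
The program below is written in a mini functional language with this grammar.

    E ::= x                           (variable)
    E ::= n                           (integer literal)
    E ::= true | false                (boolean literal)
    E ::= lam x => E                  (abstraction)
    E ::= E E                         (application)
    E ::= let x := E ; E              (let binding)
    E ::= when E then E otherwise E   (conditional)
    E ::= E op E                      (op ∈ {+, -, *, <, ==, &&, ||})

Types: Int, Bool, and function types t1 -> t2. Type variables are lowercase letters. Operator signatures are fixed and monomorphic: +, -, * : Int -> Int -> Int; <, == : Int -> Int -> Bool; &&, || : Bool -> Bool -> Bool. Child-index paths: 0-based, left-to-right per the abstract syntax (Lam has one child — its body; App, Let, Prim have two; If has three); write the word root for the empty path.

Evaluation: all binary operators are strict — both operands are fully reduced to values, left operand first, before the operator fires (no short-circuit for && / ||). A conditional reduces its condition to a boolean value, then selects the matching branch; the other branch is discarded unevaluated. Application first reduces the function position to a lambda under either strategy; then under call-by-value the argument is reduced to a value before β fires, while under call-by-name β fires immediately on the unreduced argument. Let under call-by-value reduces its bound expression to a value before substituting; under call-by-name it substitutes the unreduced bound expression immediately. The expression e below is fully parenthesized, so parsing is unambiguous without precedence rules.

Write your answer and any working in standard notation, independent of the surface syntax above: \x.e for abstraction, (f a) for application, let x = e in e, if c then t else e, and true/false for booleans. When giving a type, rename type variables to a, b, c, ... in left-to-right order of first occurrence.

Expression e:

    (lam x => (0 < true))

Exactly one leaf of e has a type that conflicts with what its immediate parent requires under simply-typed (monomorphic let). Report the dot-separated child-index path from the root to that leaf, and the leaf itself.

Derivation:
  unify Int ~ Int
  unify Bool ~ Int
  FAIL: mismatch Bool ~ Int

Answer: 0.1 : true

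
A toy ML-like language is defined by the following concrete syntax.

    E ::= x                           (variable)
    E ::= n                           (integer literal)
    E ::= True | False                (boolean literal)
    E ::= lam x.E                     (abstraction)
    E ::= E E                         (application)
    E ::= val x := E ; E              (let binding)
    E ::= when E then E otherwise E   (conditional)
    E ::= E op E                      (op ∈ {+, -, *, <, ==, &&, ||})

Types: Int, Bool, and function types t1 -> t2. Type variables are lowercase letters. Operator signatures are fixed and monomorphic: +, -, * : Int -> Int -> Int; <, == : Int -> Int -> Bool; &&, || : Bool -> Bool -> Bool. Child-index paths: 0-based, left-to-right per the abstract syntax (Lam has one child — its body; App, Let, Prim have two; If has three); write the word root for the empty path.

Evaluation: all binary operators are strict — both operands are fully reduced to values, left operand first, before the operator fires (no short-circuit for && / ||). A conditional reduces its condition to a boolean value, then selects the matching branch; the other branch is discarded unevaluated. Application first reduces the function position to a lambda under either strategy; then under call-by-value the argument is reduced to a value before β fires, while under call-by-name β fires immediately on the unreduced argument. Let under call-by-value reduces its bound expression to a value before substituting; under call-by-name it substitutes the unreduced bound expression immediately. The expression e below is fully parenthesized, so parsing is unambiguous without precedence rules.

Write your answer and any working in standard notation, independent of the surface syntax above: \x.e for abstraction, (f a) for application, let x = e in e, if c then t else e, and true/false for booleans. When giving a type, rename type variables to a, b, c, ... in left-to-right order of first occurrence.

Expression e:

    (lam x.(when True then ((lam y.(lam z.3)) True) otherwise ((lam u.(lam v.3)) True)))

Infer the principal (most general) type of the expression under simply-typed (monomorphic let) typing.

Trace:
  unify Bool ~ Bool
\z._ : c -> Int
\y._ : b -> c -> Int
  unify b -> c -> Int ~ Bool -> d
  unify b ~ Bool
  unify c -> Int ~ d
_ _ : c -> Int
\v._ : f -> Int
\u._ : e -> f -> Int
  unify e -> f -> Int ~ Bool -> g
  unify e ~ Bool
  unify f -> Int ~ g
_ _ : f -> Int
  unify c -> Int ~ f -> Int
  unify c ~ f
  unify Int ~ Int
\x._ : a -> f -> Int

Answer: a -> b -> Int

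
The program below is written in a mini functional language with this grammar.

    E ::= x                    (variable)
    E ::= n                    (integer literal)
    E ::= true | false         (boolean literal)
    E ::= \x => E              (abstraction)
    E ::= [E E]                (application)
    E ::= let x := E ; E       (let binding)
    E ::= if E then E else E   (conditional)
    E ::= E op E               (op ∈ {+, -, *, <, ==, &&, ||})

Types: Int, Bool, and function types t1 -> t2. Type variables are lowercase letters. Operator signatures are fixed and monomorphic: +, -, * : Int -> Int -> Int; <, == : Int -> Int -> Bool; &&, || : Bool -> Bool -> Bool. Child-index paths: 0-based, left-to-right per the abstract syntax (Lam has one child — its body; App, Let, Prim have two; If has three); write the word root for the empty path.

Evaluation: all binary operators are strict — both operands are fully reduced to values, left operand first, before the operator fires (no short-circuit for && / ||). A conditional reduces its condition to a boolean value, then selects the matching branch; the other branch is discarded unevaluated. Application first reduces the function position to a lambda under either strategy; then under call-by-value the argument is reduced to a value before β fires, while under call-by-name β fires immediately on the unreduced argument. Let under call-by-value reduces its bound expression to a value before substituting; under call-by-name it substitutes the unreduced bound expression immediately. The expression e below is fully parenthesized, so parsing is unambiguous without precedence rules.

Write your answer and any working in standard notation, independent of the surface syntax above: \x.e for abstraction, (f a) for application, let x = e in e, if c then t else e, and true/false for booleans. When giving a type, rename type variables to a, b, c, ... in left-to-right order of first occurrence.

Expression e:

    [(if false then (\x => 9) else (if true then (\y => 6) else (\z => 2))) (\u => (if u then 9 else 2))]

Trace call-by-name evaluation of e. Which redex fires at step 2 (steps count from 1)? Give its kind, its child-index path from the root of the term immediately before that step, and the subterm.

Answer: if at 0 : (if true then (\y.6) else (\z.2))

Working:
step 0: ((if false then (\x.9) else (if true then (\y.6) else (\z.2))) (\u.(if u then 9 else 2)))
step 1: [if@0] ((if true then (\y.6) else (\z.2)) (\u.(if u then 9 else 2)))
step 2: [if@0] ((\y.6) (\u.(if u then 9 else 2)))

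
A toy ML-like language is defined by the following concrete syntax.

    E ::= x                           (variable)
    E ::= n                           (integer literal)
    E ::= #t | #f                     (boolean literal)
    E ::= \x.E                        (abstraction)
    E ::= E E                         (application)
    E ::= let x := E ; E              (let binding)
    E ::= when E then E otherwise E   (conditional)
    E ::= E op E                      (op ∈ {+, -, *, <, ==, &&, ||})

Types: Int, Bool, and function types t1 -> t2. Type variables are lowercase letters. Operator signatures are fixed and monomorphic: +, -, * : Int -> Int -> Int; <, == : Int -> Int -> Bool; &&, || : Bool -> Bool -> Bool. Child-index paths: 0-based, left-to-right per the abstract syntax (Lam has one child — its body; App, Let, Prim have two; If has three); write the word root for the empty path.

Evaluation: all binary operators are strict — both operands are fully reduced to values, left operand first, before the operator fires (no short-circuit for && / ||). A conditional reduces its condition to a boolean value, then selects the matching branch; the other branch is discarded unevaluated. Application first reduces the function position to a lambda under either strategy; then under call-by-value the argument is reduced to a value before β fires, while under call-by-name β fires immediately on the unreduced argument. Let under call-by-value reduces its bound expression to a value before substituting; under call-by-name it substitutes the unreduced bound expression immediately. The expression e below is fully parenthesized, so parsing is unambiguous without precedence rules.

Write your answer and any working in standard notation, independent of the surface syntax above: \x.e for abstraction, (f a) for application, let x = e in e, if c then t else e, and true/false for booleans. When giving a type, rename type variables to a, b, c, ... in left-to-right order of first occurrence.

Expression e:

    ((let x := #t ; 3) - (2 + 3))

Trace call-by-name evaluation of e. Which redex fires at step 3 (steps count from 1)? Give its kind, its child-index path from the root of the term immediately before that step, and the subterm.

Derivation:
step 0: ((let x = true in 3) - (2 + 3))
step 1: [let@0] (3 - (2 + 3))
step 2: [delta@1] (3 - 5)
step 3: [delta@root] -2

Answer: delta at root : (3 - 5)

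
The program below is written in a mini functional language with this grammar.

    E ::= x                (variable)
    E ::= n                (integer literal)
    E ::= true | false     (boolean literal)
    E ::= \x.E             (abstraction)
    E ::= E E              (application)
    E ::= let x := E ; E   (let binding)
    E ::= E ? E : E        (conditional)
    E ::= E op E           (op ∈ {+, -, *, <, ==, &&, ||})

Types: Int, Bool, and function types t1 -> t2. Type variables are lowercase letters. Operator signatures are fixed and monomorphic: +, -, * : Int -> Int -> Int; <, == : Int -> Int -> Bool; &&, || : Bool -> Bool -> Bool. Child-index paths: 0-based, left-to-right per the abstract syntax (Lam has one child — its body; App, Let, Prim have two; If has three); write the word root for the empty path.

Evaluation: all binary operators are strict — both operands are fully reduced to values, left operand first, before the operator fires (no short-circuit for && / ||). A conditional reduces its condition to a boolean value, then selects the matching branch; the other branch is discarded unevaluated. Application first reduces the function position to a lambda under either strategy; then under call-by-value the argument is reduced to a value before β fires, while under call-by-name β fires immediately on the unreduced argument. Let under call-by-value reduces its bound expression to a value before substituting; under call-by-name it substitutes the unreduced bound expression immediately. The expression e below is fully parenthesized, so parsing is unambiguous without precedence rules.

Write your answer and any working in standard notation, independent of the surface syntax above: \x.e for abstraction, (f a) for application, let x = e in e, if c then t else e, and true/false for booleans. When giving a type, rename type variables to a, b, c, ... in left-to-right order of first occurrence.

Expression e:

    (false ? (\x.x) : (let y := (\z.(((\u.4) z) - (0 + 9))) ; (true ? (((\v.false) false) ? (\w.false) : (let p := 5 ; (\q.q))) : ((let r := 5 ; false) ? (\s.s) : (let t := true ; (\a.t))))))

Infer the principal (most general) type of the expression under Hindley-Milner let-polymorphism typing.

Answer: Bool -> Bool

Trace:
  unify Bool ~ Bool
x : a
\x._ : a -> a
\u._ : c -> Int
z : b
  unify c -> Int ~ b -> d
  unify c ~ b
  unify Int ~ d
_ _ : Int
  unify Int ~ Int
  unify Int ~ Int
  unify Int ~ Int
  unify Int ~ Int
\z._ : b -> Int
let y : forall. b -> Int
  unify Bool ~ Bool
\v._ : e -> Bool
  unify e -> Bool ~ Bool -> f
  unify e ~ Bool
  unify Bool ~ f
_ _ : Bool
  unify Bool ~ Bool
\w._ : g -> Bool
let p : Int
q : h
\q._ : h -> h
  unify g -> Bool ~ h -> h
  unify g ~ h
  unify Bool ~ h
let r : Int
  unify Bool ~ Bool
s : i
\s._ : i -> i
let t : Bool
t : Bool
\a._ : j -> Bool
  unify i -> i ~ j -> Bool
  unify i ~ j
  unify j ~ Bool
  unify Bool -> Bool ~ Bool -> Bool
  unify Bool ~ Bool
  unify Bool ~ Bool
  unify a -> a ~ Bool -> Bool
  unify a ~ Bool
  unify Bool ~ Bool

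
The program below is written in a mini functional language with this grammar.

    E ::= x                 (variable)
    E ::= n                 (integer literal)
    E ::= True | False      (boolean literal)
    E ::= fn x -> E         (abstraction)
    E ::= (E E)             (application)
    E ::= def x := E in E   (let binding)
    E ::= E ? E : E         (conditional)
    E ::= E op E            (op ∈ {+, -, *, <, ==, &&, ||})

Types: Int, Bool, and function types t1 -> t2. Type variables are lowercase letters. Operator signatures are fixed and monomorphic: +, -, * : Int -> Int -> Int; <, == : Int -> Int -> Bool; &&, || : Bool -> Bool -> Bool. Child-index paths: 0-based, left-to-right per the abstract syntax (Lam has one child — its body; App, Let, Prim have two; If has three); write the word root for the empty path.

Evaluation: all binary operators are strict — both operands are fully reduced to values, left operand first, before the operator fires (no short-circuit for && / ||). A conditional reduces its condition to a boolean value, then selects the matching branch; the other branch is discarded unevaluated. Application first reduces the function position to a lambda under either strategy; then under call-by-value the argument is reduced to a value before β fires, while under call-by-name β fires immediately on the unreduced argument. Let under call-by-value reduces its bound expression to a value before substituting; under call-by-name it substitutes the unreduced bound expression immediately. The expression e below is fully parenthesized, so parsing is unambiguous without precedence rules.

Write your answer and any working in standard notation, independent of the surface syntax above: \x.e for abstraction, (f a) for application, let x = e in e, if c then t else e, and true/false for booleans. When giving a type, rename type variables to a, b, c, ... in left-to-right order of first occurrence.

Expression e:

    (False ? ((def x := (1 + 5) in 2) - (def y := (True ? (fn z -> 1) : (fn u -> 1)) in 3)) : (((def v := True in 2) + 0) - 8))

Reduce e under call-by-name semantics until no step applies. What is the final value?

Answer: -6

Working:
step 0: (if false then ((let x = (1 + 5) in 2) - (let y = (if true then (\z.1) else (\u.1)) in 3)) else (((let v = true in 2) + 0) - 8))
step 1: [if@root] (((let v = true in 2) + 0) - 8)
step 2: [let@0.0] ((2 + 0) - 8)
step 3: [delta@0] (2 - 8)
step 4: [delta@root] -6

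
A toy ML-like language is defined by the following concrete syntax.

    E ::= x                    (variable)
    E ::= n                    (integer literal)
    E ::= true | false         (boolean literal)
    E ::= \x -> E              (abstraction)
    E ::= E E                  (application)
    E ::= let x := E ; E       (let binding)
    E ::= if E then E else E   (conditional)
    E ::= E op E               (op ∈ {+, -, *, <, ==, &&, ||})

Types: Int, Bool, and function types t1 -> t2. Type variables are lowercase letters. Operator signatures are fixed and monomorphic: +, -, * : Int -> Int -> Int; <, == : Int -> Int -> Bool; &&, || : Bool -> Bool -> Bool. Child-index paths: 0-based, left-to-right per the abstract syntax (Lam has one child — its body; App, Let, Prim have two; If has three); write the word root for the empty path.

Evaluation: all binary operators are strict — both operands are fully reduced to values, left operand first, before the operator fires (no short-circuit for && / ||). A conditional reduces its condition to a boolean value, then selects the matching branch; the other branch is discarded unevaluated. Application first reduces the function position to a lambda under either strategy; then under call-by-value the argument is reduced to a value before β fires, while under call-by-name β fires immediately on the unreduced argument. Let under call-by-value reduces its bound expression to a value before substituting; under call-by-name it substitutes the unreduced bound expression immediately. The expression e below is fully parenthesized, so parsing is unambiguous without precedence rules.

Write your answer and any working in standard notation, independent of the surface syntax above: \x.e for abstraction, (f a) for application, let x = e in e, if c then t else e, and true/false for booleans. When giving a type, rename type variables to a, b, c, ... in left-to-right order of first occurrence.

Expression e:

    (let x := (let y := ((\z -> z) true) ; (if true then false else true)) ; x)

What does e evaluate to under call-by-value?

Working:
step 0: (let x = (let y = ((\z.z) true) in (if true then false else true)) in x)
step 1: [beta@0.0] (let x = (let y = true in (if true then false else true)) in x)
step 2: [let@0] (let x = (if true then false else true) in x)
step 3: [if@0] (let x = false in x)
step 4: [let@root] false

Answer: false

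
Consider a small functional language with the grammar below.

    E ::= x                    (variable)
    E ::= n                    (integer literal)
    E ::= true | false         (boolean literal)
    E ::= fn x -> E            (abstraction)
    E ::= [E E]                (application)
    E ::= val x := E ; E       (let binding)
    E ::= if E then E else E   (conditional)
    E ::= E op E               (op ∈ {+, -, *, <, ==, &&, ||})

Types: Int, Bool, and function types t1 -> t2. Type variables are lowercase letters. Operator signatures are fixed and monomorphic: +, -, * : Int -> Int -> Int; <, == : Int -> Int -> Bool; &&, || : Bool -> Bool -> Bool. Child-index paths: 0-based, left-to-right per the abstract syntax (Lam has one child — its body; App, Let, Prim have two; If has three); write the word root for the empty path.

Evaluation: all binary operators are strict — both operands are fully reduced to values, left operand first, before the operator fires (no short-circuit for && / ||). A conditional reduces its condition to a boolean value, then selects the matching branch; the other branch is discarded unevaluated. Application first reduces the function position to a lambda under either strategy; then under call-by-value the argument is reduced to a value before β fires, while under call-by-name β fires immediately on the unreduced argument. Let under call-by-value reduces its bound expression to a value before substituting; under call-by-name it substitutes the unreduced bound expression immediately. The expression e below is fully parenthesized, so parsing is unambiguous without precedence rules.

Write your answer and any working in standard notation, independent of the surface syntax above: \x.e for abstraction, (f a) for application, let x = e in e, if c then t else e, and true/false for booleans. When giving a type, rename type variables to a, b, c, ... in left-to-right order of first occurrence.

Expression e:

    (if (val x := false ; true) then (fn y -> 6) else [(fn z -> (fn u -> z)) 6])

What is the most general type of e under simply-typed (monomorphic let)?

Answer: a -> Int

Working:
let x : Bool
  unify Bool ~ Bool
\y._ : a -> Int
z : b
\u._ : c -> b
\z._ : b -> c -> b
  unify b -> c -> b ~ Int -> d
  unify b ~ Int
  unify c -> Int ~ d
_ _ : c -> Int
  unify a -> Int ~ c -> Int
  unify a ~ c
  unify Int ~ Int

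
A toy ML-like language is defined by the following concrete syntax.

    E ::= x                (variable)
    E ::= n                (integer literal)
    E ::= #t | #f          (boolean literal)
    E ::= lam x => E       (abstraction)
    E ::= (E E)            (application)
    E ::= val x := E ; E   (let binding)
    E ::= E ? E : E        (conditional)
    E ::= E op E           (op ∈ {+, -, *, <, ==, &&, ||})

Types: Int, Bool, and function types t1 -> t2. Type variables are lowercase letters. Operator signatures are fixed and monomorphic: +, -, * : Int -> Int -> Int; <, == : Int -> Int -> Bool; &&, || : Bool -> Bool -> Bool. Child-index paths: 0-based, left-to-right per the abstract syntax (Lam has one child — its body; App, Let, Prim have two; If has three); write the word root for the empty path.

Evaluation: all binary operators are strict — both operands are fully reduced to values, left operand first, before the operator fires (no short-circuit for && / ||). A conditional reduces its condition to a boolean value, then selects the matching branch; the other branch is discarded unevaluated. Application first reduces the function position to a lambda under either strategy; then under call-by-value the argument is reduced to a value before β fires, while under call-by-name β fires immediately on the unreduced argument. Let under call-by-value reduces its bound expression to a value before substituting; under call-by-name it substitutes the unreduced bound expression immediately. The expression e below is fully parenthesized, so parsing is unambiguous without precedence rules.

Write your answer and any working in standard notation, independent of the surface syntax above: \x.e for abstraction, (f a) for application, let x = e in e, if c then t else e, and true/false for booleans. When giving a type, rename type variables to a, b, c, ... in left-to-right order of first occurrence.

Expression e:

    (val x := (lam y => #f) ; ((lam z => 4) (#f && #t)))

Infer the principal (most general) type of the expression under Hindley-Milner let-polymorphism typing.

Trace:
\y._ : a -> Bool
let x : forall. a -> Bool
\z._ : b -> Int
  unify Bool ~ Bool
  unify Bool ~ Bool
  unify b -> Int ~ Bool -> c
  unify b ~ Bool
  unify Int ~ c
_ _ : Int

Answer: Int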